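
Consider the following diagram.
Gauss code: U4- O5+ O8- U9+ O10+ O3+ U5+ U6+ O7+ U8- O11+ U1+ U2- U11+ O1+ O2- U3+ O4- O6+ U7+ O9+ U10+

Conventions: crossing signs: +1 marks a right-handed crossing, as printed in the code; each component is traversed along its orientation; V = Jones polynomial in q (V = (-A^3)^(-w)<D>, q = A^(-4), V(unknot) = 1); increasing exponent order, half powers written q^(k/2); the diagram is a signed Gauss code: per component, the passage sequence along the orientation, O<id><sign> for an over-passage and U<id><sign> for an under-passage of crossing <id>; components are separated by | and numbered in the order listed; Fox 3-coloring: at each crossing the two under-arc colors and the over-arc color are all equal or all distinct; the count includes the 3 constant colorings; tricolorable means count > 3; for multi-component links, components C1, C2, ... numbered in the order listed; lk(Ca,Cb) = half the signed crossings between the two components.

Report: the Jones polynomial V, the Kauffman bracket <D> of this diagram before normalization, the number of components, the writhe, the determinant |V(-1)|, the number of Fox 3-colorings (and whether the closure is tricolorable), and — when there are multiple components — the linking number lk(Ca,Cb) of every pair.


Jones polynomial: V(q) = 2q - 2q^2 + 3q^3 - 3q^4 + 2q^5 - 2q^6 + q^7
<D> = -A^-13 + 2A^-9 - 2A^-5 + 3A^-1 - 3A^3 + 2A^7 - 2A^11; writhe +5
components 1, writhe +5 (11 crossings)
3-colorings: 9 of 3^11, det 15 — tricolorable
note: |V(-1)| = 15: so tricolorable, since 3 divides 15


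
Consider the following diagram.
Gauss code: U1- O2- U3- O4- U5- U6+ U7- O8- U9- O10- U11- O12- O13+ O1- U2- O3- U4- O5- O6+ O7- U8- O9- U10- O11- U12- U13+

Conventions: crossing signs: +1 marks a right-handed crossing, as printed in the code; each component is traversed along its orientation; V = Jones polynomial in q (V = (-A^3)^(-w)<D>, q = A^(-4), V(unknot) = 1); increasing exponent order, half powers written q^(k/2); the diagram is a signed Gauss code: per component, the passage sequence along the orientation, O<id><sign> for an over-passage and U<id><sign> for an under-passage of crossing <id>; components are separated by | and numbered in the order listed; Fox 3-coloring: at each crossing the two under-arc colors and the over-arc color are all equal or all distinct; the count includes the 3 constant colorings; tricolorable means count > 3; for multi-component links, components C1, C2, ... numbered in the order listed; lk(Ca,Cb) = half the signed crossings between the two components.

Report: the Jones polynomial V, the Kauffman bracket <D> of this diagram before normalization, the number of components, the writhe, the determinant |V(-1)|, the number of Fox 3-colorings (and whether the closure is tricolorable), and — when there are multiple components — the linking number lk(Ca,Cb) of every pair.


Jones polynomial: V(q) = -q^-13 + q^-12 - q^-11 + q^-10 - q^-9 + q^-8 - q^-7 + q^-6 + q^-4
<D> = -A^-11 - A^-3 + A - A^5 + A^9 - A^13 + A^17 - A^21 + A^25; writhe -9
components 1, writhe -9 (13 crossings)
3-colorings: 9 of 3^13, det 9 — tricolorable
note: the span of V is 9, forcing >= 9 crossings in any diagram


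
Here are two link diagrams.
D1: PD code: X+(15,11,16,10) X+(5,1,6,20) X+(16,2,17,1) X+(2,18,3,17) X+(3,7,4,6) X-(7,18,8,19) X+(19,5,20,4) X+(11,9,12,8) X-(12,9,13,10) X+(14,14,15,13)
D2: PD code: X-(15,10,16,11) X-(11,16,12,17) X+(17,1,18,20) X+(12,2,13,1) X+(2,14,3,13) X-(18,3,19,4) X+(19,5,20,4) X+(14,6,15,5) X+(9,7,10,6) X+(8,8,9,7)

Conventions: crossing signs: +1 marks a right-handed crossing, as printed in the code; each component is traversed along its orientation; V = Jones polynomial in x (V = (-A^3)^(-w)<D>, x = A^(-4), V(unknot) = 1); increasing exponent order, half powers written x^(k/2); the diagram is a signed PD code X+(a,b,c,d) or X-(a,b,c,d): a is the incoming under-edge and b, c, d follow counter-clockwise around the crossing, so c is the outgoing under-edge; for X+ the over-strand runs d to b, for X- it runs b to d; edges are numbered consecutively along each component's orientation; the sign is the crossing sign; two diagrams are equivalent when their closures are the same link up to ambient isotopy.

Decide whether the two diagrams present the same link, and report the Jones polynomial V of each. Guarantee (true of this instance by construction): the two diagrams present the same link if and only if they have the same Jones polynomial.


equivalent: no
V(D1) = x - x^2 + 2x^3 - x^4 + x^5 - x^6  (w +6, c 10, <D> = -A^-6 + A^-2 - A^2 + 2A^6 - A^10 + A^14)
V(D2) = 1  [10 crossings, <D> = A^12, w = +4]
key observation: 2 values of V(x) split the 2 diagrams


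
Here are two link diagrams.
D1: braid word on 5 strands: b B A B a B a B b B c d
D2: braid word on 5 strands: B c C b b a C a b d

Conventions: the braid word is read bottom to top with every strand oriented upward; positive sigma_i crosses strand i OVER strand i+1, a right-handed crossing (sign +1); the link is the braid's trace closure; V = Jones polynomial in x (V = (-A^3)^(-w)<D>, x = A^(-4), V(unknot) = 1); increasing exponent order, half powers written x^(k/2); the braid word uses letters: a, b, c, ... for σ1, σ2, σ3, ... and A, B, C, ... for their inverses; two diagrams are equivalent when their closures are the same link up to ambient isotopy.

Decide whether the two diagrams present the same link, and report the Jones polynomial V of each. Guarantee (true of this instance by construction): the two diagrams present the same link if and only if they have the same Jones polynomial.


equivalent: no
V(D1) = x^-3 + x^-2 + x^-1 + 1  (w 0, c 12, <D> = 1 + A^4 + A^8 + A^12)
D2 (bracket A^-8 + 2 + A^8; 10 crossings at w = +4): V = x + 2x^3 + x^5
why: 2 values of V(x) split the 2 diagrams


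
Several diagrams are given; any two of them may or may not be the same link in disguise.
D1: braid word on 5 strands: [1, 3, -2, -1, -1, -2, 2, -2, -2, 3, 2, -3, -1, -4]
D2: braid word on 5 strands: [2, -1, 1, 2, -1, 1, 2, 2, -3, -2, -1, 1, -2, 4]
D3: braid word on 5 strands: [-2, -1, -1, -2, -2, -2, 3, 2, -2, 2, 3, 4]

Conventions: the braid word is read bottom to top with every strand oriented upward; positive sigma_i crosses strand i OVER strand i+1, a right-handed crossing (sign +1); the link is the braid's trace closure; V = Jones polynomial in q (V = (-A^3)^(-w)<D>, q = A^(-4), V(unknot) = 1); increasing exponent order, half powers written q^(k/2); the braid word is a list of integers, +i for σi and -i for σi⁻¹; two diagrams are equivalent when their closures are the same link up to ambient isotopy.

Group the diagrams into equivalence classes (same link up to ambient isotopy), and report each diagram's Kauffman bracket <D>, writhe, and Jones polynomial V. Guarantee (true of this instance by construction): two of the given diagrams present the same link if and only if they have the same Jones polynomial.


grouping into links: {D1, D3} | {D2}
V(D1) = q^-5 + 2q^-3 + q^-1  (w -4, c 14, <D> = A^-8 + 2 + A^8)
V(D2) = 1 + q + q^2 + q^3  [14 crossings, <D> = A^-6 + A^-2 + A^2 + A^6, w = +2]
V(D3) = q^-5 + 2q^-3 + q^-1  (w -2, c 12, <D> = A^-2 + 2A^6 + A^14)
key observation: comparing 3 Jones polynomials yields 2 groups


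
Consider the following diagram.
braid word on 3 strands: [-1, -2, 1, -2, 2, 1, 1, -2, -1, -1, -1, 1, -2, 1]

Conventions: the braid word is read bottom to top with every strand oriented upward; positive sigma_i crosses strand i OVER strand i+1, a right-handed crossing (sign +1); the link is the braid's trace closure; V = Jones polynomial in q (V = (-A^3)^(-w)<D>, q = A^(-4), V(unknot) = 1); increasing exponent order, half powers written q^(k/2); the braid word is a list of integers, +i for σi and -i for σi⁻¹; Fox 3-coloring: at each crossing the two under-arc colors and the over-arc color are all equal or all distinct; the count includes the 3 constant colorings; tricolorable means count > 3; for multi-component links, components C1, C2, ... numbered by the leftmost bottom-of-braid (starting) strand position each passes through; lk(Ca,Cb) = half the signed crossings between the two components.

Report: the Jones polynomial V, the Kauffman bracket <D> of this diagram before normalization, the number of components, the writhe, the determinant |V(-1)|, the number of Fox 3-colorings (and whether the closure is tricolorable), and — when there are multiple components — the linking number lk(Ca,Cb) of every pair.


V(q) = -q^-5 + q^-4 - q^-3 + 2q^-2 - q^-1 + 2 - q
bracket: -A^-10 + 2A^-6 - A^-2 + 2A^2 - A^6 + A^10 - A^14, w = -2
1 component, writhe -2, over 14 crossings
det 9, colorings 9 of 3^14 — tricolorable
observation: inverse pairs cancel, leaving σ1⁻¹ σ2⁻¹ σ1 σ1 σ1 σ2⁻¹ σ1⁻¹ σ1⁻¹ σ2⁻¹ σ1


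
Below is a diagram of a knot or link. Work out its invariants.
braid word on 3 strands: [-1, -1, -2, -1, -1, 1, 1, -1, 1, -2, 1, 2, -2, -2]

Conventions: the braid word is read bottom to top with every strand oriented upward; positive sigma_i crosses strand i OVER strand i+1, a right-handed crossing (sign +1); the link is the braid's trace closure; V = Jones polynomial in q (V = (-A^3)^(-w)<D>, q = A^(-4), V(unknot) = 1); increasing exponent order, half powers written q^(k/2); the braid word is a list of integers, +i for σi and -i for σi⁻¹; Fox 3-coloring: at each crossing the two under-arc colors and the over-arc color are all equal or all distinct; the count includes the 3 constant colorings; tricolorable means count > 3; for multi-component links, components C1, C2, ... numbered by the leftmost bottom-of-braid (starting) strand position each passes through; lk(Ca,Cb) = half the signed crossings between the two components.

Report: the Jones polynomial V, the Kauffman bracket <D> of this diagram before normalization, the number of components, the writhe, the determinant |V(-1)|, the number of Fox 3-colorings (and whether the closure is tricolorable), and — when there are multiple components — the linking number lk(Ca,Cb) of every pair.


V = -q^-6 + q^-5 - q^-4 + 2q^-3 - q^-2 + q^-1
<D> = A^-8 - A^-4 + 2 - A^4 + A^8 - A^12 (w = -4)
1 component over 14 crossings, w = -4
3 Fox colorings among 3^14, |V(-1)| = 7: not tricolorable
why: w = -4 shifts under R1 moves; the (-A^3)^(4) factor cancels that in V


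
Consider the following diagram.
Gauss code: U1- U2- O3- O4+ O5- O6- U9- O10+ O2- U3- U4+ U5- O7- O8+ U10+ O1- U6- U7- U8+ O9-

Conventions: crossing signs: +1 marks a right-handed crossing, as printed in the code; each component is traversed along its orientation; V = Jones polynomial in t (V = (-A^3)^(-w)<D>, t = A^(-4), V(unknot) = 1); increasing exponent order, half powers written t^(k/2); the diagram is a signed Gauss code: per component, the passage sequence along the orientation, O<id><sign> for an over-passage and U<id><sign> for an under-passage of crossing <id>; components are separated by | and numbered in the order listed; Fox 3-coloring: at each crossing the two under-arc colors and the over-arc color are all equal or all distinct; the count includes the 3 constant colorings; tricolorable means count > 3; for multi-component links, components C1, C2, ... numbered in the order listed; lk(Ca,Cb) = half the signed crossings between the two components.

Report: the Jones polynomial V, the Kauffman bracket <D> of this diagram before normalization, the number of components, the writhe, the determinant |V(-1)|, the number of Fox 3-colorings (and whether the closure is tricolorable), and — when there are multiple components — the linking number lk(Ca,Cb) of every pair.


V(t) = -t^-6 + t^-5 - t^-4 + 2t^-3 - t^-2 + t^-1
bracket: A^-8 - A^-4 + 2 - A^4 + A^8 - A^12, w = -4
1 component, writhe -4, over 10 crossings
det 7, colorings 3 of 3^10 — not tricolorable
observation: the span of V is 5, forcing >= 5 crossings in any diagram


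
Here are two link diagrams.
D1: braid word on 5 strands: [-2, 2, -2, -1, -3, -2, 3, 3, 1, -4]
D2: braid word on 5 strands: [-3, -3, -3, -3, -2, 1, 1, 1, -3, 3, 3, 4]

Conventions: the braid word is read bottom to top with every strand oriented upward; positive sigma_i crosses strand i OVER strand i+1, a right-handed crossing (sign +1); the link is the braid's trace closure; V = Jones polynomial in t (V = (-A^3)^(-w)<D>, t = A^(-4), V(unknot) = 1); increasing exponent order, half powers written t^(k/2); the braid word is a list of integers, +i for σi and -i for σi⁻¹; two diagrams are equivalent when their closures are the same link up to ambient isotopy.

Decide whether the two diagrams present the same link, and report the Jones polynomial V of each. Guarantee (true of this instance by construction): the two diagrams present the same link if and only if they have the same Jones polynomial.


equivalent: no
D1 (bracket A^-6; 10 crossings at w = -2): V = 1
V(D2) = -t^-3 + t^-2 - t^-1 + 3 - t + t^2 - t^3  (w 0, c 12, <D> = -A^-12 + A^-8 - A^-4 + 3 - A^4 + A^8 - A^12)
key observation: comparing 2 Jones polynomials yields 2 groups


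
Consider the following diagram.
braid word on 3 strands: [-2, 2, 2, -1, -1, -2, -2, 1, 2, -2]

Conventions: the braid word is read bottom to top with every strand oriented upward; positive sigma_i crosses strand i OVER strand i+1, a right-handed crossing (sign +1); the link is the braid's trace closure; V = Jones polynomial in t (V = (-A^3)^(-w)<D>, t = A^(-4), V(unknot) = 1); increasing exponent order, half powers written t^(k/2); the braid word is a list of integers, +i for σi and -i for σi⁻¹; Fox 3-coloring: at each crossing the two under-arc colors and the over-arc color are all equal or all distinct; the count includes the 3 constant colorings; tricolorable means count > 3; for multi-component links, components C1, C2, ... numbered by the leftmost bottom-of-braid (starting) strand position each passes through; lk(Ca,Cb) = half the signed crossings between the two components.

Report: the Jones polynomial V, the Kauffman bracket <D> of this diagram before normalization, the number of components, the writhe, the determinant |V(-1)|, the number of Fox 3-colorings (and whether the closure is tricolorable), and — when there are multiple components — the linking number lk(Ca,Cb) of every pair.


V(t) = -t^-4 + t^-3 + t^-1
bracket: A^-2 + A^6 - A^10, w = -2
1 component, writhe -2, over 10 crossings
det 3, colorings 9 of 3^10 — tricolorable
observation: the span of V is 3, forcing >= 3 crossings in any diagram


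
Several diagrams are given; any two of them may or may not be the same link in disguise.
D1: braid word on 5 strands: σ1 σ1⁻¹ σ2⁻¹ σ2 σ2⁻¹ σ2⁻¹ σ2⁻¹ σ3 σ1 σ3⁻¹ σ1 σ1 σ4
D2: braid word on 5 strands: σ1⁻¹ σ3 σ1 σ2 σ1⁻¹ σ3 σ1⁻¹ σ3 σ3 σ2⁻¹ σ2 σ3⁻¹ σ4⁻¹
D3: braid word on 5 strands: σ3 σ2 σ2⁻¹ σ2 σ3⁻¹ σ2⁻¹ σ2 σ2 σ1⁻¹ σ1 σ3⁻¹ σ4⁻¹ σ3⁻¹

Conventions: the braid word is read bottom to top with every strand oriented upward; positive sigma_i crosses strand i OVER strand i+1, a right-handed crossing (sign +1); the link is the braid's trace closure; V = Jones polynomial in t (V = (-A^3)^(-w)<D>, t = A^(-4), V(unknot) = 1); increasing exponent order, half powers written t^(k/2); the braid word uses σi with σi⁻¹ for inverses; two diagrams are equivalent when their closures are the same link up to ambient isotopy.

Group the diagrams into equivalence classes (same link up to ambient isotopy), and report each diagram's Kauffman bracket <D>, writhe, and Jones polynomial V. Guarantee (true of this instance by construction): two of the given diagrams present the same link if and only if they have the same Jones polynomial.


equivalence classes: {D1} | {D2} | {D3}
D1 (bracket -A^-11 + 2A + 2A^5 - A^17; 13 crossings at w = +1): V = t^(-7/2) - 2t^(-1/2) - 2t^(1/2) + t^(7/2)
D2 (bracket -A^-11 + A^-7 - A^-3 + 2A + A^9; 13 crossings at w = +1): V = -t^(-3/2) - 2t^(1/2) + t^(3/2) - t^(5/2) + t^(7/2)
V(D3) = -t^(-5/2) - t^(5/2)  (w -1, c 13, <D> = A^-13 + A^7)
observation: 3 classes among 3 diagrams; unequal V(t) rules out equality


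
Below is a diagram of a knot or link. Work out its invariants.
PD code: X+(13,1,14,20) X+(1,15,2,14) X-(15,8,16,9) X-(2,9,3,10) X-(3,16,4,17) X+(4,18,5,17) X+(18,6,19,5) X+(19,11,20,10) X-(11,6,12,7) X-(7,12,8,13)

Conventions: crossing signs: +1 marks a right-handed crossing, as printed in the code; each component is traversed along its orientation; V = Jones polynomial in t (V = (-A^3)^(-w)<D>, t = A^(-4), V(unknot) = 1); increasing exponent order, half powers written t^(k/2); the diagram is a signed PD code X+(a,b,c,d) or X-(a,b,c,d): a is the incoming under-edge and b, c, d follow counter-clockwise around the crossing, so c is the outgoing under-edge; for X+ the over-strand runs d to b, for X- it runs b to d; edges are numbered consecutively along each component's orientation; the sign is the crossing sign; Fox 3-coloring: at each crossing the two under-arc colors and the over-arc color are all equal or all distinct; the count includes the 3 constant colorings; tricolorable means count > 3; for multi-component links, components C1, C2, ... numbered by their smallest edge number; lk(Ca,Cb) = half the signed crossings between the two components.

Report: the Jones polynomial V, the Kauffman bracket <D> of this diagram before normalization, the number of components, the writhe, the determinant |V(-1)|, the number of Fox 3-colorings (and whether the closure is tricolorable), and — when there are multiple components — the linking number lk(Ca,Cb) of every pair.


V(t) = -t^-3 + t^-2 - t^-1 + 3 - t + t^2 - t^3
bracket: -A^-12 + A^-8 - A^-4 + 3 - A^4 + A^8 - A^12, w = 0
1 component, writhe 0, over 10 crossings
det 9, colorings 27 of 3^10 — tricolorable
observation: w = 0 (over 10 crossings) is diagram-only; (-A^3)^(0) removes it from V


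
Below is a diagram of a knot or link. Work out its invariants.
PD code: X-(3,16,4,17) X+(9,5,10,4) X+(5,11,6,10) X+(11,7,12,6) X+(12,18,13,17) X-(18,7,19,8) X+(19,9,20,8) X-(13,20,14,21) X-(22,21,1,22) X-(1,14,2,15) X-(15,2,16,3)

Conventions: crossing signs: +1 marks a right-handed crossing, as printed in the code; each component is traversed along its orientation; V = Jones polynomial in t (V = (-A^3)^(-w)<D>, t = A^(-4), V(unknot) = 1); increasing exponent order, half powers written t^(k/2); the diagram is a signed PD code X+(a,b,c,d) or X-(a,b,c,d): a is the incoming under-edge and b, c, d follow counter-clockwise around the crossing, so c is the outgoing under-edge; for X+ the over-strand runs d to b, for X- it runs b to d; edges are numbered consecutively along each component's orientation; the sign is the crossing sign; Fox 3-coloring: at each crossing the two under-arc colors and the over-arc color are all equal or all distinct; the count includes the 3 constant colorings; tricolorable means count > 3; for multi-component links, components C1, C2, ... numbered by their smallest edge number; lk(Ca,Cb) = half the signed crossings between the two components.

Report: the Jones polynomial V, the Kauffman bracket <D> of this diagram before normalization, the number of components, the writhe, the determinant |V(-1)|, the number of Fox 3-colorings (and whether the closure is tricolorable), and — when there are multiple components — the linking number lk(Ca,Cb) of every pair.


V(t) = -t^-3 + t^-2 - t^-1 + 3 - t + t^2 - t^3
bracket: A^-15 - A^-11 + A^-7 - 3A^-3 + A - A^5 + A^9, w = -1
1 component, writhe -1, over 11 crossings
det 9, colorings 27 of 3^11 — tricolorable
observation: w = -1 (over 11 crossings) is diagram-only; (-A^3)^(1) removes it from V


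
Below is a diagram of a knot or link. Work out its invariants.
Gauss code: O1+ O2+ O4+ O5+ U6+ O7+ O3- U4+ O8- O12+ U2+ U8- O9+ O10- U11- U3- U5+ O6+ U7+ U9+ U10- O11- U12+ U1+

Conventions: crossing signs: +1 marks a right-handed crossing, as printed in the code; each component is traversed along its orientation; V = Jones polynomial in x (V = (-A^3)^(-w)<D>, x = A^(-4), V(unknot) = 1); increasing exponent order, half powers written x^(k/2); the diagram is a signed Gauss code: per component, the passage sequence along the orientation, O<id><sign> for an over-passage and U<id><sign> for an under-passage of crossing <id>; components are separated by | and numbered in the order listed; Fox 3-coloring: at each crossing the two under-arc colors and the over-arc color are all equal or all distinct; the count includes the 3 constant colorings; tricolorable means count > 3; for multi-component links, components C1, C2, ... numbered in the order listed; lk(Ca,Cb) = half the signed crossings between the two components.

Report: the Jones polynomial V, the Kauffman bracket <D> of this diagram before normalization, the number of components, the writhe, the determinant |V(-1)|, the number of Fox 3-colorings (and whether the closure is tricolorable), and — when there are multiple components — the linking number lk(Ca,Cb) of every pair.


V = x - x^2 + 2x^3 - x^4 + x^5 - x^6
<D> = -A^-12 + A^-8 - A^-4 + 2 - A^4 + A^8 (w = +4)
1 component over 12 crossings, w = +4
3 Fox colorings among 3^12, |V(-1)| = 7: not tricolorable
why: det 7 = |V(-1)|; not divisible by 3, so not tricolorable


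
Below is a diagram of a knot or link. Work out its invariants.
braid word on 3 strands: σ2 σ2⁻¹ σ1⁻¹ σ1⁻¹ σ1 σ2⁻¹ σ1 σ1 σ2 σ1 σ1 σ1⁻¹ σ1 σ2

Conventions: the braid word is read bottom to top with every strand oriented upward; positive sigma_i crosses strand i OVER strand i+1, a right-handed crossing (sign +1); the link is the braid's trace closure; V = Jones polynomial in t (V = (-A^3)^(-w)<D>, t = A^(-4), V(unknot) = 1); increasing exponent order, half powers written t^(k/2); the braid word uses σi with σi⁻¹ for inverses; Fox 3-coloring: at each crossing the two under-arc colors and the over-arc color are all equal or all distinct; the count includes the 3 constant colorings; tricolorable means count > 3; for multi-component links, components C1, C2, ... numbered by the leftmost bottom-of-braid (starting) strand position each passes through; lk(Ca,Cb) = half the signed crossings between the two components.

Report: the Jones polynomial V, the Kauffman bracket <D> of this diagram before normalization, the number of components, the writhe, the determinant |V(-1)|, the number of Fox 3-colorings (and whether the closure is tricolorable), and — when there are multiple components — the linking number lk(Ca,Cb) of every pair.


V(t) = t + t^3 - t^4
bracket: -A^-4 + 1 + A^8, w = +4
1 component, writhe +4, over 14 crossings
det 3, colorings 9 of 3^14 — tricolorable
observation: inverse pairs cancel, leaving σ1⁻¹ σ2⁻¹ σ1 σ1 σ2 σ1 σ1 σ2


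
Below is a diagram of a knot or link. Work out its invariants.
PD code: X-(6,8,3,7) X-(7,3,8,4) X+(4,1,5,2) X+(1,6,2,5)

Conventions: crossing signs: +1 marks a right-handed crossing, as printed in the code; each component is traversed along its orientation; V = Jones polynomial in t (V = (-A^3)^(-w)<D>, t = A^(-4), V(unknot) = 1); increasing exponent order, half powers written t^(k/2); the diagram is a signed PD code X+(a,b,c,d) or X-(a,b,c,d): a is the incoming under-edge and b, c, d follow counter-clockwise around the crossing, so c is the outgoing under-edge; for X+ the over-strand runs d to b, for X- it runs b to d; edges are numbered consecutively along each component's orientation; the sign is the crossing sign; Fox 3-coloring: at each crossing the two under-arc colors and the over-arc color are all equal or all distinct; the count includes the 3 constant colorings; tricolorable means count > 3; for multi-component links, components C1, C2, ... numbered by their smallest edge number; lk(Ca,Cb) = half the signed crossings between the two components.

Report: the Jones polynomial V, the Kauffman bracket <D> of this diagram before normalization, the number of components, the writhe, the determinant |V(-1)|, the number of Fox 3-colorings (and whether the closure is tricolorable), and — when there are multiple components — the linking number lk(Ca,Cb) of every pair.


V = t^-2 + 2 + t^2
<D> = A^-8 + 2 + A^8 (w = 0)
3 components over 4 crossings, w = 0
lk(C1,C2): +1
lk(C1,C3) = 0
linking number lk(C2,C3) = -1
3 Fox colorings among 3^4, |V(-1)| = 4: not tricolorable
why: w = 0 shifts under R1 moves; the (-A^3)^(0) factor cancels that in V


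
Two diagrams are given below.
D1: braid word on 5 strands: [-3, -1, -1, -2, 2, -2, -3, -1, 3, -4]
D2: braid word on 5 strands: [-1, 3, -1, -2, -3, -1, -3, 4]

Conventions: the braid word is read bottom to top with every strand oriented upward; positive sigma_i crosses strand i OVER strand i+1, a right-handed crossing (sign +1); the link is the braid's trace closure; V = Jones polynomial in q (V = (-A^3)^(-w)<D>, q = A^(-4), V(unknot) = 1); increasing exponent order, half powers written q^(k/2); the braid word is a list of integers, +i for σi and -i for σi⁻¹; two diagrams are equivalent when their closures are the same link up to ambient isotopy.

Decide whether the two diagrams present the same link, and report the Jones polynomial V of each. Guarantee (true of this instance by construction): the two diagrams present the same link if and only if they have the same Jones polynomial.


equivalent: yes
V(D1) = -q^-4 + q^-3 + q^-1  (w -6, c 10, <D> = A^-14 + A^-6 - A^-2)
V(D2) = -q^-4 + q^-3 + q^-1  (w -4, c 8, <D> = A^-8 + 1 - A^4)
why: one V(q) for all 2 diagrams — one class (guaranteed)


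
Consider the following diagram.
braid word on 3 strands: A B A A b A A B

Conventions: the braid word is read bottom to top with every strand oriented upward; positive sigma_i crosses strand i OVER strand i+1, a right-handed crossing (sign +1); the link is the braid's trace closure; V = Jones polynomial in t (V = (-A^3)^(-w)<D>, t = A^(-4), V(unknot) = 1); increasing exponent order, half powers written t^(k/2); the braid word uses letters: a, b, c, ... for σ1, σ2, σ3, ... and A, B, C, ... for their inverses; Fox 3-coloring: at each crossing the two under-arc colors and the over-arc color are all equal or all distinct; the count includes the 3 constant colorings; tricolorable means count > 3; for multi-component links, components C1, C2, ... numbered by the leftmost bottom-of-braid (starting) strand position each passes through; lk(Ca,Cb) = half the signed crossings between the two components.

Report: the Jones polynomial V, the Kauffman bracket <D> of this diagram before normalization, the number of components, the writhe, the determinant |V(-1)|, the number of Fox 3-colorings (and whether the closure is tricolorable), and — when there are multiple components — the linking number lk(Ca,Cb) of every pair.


V(t) = t^-8 - 2t^-7 + t^-6 - 2t^-5 + 2t^-4 + t^-2
bracket: A^-10 + 2A^-2 - 2A^2 + A^6 - 2A^10 + A^14, w = -6
1 component, writhe -6, over 8 crossings
det 9, colorings 27 of 3^8 — tricolorable
observation: det 9 = |V(-1)|; divisible by 3, so tricolorable


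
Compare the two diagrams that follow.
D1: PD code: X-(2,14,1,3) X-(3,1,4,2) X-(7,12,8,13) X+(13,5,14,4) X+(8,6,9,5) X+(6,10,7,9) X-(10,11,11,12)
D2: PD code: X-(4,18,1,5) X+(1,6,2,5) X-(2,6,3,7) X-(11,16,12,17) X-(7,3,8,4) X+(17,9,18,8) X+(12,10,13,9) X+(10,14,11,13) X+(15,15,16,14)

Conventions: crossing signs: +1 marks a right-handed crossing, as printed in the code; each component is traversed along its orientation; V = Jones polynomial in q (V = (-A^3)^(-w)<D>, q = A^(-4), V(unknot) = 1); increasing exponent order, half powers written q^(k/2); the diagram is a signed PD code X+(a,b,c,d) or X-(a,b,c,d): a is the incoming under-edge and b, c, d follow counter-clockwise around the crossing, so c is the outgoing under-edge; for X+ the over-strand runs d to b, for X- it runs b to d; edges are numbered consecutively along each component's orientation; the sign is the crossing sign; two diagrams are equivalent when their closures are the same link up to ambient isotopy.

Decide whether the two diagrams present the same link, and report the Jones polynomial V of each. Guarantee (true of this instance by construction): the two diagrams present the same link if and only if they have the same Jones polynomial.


equivalent: yes
V(D1) = -q^(-5/2) - q^(-1/2)  (w -1, c 7, <D> = A^-1 + A^7)
V(D2) = -q^(-5/2) - q^(-1/2)  [9 crossings, <D> = A^5 + A^13, w = +1]
key observation: one V(q) for all 2 diagrams — one class (guaranteed)


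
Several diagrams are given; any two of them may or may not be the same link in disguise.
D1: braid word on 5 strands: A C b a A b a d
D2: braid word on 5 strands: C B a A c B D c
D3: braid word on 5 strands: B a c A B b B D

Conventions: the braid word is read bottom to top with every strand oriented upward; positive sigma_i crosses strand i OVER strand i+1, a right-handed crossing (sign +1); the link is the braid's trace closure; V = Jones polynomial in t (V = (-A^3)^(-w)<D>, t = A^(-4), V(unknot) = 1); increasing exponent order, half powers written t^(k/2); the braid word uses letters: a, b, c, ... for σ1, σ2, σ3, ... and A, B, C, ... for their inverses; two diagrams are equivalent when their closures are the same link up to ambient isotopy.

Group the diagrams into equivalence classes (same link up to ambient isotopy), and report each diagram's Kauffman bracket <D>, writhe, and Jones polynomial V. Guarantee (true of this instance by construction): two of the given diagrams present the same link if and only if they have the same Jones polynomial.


grouping into links: {D1} | {D2, D3}
V(D1) = 1 + t + t^2 + t^3  (w +2, c 8, <D> = A^-6 + A^-2 + A^2 + A^6)
D2 (bracket A^-6 + A^-2 + A^2 + A^6; 8 crossings at w = -2): V = t^-3 + t^-2 + t^-1 + 1
V(D3) = t^-3 + t^-2 + t^-1 + 1  [8 crossings, <D> = A^-6 + A^-2 + A^2 + A^6, w = -2]
why: 2 classes among 3 diagrams; unequal V(t) rules out equality


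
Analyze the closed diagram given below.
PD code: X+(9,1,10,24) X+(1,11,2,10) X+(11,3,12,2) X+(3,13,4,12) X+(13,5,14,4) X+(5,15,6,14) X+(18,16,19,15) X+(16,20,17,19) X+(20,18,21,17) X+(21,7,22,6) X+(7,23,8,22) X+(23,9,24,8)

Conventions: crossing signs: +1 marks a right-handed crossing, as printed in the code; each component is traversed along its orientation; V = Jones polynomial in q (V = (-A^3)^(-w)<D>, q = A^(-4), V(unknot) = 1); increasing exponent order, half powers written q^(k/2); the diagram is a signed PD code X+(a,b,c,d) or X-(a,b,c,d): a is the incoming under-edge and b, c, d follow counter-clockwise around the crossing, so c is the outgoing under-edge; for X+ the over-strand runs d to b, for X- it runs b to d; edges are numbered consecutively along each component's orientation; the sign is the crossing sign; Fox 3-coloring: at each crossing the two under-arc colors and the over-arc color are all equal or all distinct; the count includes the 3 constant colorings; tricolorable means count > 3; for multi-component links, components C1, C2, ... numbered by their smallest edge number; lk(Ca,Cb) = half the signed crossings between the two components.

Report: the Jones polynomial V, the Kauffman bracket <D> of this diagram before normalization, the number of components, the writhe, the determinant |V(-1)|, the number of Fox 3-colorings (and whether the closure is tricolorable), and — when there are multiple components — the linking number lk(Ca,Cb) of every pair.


V = q^5 + 2q^7 - 2q^8 + 2q^9 - 3q^10 + 3q^11 - 3q^12 + 3q^13 - 3q^14 + 2q^15 - 2q^16 + q^17
<D> = A^-32 - 2A^-28 + 2A^-24 - 3A^-20 + 3A^-16 - 3A^-12 + 3A^-8 - 3A^-4 + 2 - 2A^4 + 2A^8 + A^16 (w = +12)
1 component over 12 crossings, w = +12
27 Fox colorings among 3^12, |V(-1)| = 27: tricolorable
why: det 27 = |V(-1)|; divisible by 3, so tricolorable


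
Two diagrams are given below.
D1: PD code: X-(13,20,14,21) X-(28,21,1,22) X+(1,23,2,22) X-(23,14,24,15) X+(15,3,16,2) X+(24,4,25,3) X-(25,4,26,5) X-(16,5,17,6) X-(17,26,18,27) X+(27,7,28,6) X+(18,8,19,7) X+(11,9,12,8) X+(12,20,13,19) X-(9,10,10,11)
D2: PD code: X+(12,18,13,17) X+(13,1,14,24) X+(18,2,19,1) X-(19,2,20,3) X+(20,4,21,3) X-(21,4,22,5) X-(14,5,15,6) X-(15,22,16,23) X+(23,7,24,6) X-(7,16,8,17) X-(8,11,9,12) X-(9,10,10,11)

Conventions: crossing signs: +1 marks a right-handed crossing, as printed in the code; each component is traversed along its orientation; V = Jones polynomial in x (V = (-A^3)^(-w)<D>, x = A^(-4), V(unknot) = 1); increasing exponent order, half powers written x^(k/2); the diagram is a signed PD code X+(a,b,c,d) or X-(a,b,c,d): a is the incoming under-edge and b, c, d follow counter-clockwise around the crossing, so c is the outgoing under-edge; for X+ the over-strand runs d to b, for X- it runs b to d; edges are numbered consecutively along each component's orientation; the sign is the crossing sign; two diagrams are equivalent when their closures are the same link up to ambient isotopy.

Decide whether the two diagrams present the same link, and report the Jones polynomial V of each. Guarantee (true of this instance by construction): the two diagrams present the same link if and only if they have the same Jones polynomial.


equivalent: yes
V(D1) = 1  (w 0, c 14, <D> = 1)
D2 (bracket A^-6; 12 crossings at w = -2): V = 1
why: all 2 diagrams share one V(x), hence one class


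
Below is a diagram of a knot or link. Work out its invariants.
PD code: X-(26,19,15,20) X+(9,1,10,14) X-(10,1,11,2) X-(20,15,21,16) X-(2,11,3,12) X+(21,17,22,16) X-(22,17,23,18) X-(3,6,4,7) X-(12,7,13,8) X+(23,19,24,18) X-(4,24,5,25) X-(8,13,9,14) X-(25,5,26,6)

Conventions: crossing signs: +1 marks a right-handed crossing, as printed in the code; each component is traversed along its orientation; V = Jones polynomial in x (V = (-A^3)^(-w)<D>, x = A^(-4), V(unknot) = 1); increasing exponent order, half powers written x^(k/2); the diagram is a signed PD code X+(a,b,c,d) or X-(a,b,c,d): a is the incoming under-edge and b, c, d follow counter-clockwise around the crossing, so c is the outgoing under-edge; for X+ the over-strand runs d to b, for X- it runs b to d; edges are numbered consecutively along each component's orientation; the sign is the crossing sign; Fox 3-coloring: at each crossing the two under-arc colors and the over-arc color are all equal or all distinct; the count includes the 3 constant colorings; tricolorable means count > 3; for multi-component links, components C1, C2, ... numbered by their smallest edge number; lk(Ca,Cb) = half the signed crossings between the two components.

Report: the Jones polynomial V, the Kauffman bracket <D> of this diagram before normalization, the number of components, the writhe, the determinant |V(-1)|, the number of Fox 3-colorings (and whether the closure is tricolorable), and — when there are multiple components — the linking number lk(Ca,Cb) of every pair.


V(x) = x^(-13/2) - x^(-11/2) + x^(-9/2) - 2x^(-7/2) - x^(-3/2)
bracket: A^-15 + 2A^-7 - A^-3 + A - A^5, w = -7
2 components, writhe -7, over 13 crossings
lk(C1,C2) = -1
det 6, colorings 9 of 3^13 — tricolorable
observation: w = -7 shifts under R1 moves; the (-A^3)^(7) factor cancels that in V


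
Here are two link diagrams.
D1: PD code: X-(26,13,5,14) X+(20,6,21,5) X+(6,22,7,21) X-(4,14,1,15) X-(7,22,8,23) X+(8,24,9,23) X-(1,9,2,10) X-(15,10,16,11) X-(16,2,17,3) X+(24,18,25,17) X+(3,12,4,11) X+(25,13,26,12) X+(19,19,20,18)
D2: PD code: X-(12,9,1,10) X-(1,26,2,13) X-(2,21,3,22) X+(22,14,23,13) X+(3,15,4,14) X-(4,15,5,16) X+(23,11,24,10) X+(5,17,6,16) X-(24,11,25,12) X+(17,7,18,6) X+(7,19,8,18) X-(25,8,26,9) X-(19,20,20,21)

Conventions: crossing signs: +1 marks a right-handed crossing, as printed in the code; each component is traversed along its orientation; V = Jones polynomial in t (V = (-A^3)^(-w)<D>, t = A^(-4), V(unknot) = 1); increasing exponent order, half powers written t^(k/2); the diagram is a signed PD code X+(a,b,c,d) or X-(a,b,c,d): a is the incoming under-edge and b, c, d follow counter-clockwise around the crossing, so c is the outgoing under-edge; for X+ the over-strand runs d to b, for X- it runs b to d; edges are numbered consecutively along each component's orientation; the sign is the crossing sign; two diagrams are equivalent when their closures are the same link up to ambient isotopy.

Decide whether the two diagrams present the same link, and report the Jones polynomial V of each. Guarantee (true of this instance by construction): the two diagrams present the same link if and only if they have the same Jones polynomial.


equivalent: no
V(D1) = -t^(-3/2) - 2t^(1/2) + t^(3/2) - t^(5/2) + t^(7/2)  (w +1, c 13, <D> = -A^-11 + A^-7 - A^-3 + 2A + A^9)
V(D2) = -t^(-3/2) + t^(-1/2) - 2t^(1/2) + t^(3/2) - 2t^(5/2) + t^(7/2)  [13 crossings, <D> = -A^-17 + 2A^-13 - A^-9 + 2A^-5 - A^-1 + A^3, w = -1]
key observation: comparing 2 Jones polynomials yields 2 groups


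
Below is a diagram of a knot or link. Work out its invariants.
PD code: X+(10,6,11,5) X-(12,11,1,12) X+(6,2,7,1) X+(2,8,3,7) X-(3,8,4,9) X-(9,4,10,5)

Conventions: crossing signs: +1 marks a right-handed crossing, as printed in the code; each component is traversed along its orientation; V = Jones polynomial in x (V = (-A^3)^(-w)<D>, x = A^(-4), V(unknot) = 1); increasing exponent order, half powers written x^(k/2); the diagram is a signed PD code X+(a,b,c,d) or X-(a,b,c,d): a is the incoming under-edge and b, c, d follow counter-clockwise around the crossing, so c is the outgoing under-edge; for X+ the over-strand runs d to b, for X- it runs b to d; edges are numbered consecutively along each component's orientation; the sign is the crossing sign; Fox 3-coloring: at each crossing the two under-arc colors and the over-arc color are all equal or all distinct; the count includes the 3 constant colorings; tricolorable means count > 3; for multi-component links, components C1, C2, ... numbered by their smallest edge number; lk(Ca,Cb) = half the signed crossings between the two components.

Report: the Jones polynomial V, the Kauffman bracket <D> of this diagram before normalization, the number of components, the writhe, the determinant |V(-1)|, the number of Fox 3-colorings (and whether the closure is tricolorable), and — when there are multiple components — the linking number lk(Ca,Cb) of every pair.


V = 1
<D> = 1 (w = 0)
1 component over 6 crossings, w = 0
3 Fox colorings among 3^6, |V(-1)| = 1: not tricolorable
why: w = 0 (over 6 crossings) is diagram-only; (-A^3)^(0) removes it from V


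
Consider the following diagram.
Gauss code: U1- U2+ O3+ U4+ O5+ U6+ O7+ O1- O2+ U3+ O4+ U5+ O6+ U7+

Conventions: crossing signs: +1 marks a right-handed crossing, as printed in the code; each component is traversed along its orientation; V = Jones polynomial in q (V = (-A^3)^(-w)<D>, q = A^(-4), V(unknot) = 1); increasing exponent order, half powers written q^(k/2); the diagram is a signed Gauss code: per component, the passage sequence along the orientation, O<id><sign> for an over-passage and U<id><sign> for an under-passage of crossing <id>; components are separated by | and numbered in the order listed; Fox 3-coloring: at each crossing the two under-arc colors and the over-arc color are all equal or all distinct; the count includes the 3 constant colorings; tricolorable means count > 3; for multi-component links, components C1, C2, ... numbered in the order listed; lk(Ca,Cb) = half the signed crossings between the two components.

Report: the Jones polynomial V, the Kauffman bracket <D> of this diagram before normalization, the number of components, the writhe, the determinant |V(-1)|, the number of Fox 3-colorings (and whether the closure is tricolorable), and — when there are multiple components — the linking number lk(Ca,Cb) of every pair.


V(q) = q^2 + q^4 - q^5 + q^6 - q^7
bracket: A^-13 - A^-9 + A^-5 - A^-1 - A^7, w = +5
1 component, writhe +5, over 7 crossings
det 5, colorings 3 of 3^7 — not tricolorable
observation: the span of V is 5, forcing >= 5 crossings in any diagram


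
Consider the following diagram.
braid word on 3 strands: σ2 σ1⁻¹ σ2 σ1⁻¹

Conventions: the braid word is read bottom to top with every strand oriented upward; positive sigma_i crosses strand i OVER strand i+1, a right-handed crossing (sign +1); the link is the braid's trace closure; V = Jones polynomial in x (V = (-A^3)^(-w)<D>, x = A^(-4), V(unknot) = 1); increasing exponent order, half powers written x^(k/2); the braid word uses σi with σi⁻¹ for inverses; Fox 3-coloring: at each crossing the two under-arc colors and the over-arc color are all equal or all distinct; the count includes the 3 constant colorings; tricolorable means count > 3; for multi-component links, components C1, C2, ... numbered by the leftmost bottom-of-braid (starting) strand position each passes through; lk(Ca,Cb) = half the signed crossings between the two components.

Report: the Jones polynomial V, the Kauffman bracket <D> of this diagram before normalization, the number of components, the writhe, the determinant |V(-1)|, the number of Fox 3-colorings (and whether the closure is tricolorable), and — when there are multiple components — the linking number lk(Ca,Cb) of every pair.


V(x) = x^-2 - x^-1 + 1 - x + x^2
bracket: A^-8 - A^-4 + 1 - A^4 + A^8, w = 0
1 component, writhe 0, over 4 crossings
det 5, colorings 3 of 3^4 — not tricolorable
observation: w = 0 shifts under R1 moves; the (-A^3)^(0) factor cancels that in V
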